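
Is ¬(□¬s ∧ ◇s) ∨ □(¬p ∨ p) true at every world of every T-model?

Valid in T

Tableau for the negation ¬(¬(□¬s ∧ ◇s) ∨ □(¬p ∨ p)):
1. ¬(¬(□¬s ∧ ◇s) ∨ □(¬p ∨ p)), w0
2. □¬s ∧ ◇s, w0
3. ¬□(¬p ∨ p), w0
4. □¬s, w0
5. ◇s, w0
6. ¬s, w0
7. ¬(¬p ∨ p), w1
8. p, w1
9. ¬p, w1
Accessibility: w0Rw0, w0Rw1, w1Rw1
Branch closes: p and ¬p both at w1.
All branches of the negation close; one closing branch shown above.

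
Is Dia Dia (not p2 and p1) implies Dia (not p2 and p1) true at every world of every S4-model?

Tableau for the negation not (Dia Dia (not p2 and p1) implies Dia (not p2 and p1)):
1. not (Dia Dia (not p2 and p1) implies Dia (not p2 and p1)), 0
2. Dia Dia (not p2 and p1), 0
3. not Dia (not p2 and p1), 0
4. not (not p2 and p1), 0
5. not p1, 0
6. Dia (not p2 and p1), 1
7. not (not p2 and p1), 1
8. not p1, 1
9. not p2 and p1, 2
10. not p2, 2
11. p1, 2
12. not (not p2 and p1), 2
13. not p1, 2
Accessibility: 0R0, 0R1, 0R2, 1R1, 1R2, 2R2
Branch closes: p1 and not p1 both at 2.
Every branch of the negation's tableau closes; the branch above is one of them.

Valid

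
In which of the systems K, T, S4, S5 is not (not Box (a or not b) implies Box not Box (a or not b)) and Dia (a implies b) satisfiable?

K, T, S4

S5-tableau for the formula:
1. not (not Box (a or not b) implies Box not Box (a or not b)) and Dia (a implies b), w0
2. not (not Box (a or not b) implies Box not Box (a or not b)), w0   [and-rule on 1]
3. Dia (a implies b), w0   [and-rule on 1]
4. not Box (a or not b), w0   [neg-implies-rule on 2]
5. not Box not Box (a or not b), w0   [neg-implies-rule on 2]
6. a implies b, w1   [Dia-rule on 3: fresh world w1, w0Rw1]
7. b, w1   [implies-rule on 6 (branches; this branch)]
8. not (a or not b), w2   [neg-Box-rule on 4: fresh world w2, w0Rw2]
9. not a, w2   [neg-or-rule on 8]
10. b, w2   [neg-or-rule on 8]
11. Box (a or not b), w3   [neg-Box-rule on 5: fresh world w3, w0Rw3]
12. a or not b, w0   [Box-rule on 11 via w3Rw0]
13. a or not b, w1   [Box-rule on 11 via w3Rw1]
14. a or not b, w2   [Box-rule on 11 via w3Rw2]
15. a or not b, w3   [Box-rule on 11 via w3Rw3]
16. not b, w0   [or-rule on 12 (branches; this branch)]
17. a, w1   [or-rule on 13 (branches; this branch)]
18. not b, w2   [or-rule on 14 (branches; this branch)]
Accessibility: w0Rw0, w0Rw1, w0Rw2, w0Rw3, w1Rw0, w1Rw1, w1Rw2, w1Rw3, w2Rw0, w2Rw1, w2Rw2, w2Rw3, w3Rw0, w3Rw1, w3Rw2, w3Rw3
Branch closes: b and not b both at w2.
Every branch closes (one shown): unsatisfiable in S5.
S4-tableau for the formula:
1. not (not Box (a or not b) implies Box not Box (a or not b)) and Dia (a implies b), w0
2. not (not Box (a or not b) implies Box not Box (a or not b)), w0   [and-rule on 1]
3. Dia (a implies b), w0   [and-rule on 1]
4. not Box (a or not b), w0   [neg-implies-rule on 2]
5. not Box not Box (a or not b), w0   [neg-implies-rule on 2]
6. a implies b, w1   [Dia-rule on 3: fresh world w1, w0Rw1]
7. b, w1   [implies-rule on 6 (branches; this branch)]
8. not (a or not b), w2   [neg-Box-rule on 4: fresh world w2, w0Rw2]
9. not a, w2   [neg-or-rule on 8]
10. b, w2   [neg-or-rule on 8]
11. Box (a or not b), w3   [neg-Box-rule on 5: fresh world w3, w0Rw3]
12. a or not b, w3   [Box-rule on 11 via w3Rw3]
13. not b, w3   [or-rule on 12 (branches; this branch)]
Accessibility: w0Rw0, w0Rw1, w0Rw2, w0Rw3, w1Rw1, w2Rw2, w3Rw3
Complete open branch: satisfiable in S4, hence also in K, T (this S4-model is also a K-model and a T-model).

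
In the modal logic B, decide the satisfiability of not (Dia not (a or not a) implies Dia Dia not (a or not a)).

Unsatisfiable

1. not (Dia not (a or not a) implies Dia Dia not (a or not a)), w0
2. Dia not (a or not a), w0   [neg-implies-rule on 1]
3. not Dia Dia not (a or not a), w0   [neg-implies-rule on 1]
4. not Dia not (a or not a), w0   [neg-Dia-rule on 3 via w0Rw0]
5. a or not a, w0   [neg-Dia-rule on 4 via w0Rw0]
6. not a, w0   [or-rule on 5 (branches; this branch)]
7. not (a or not a), w1   [Dia-rule on 2: fresh world w1, w0Rw1]
8. not a, w1   [neg-or-rule on 7]
9. a, w1   [neg-or-rule on 7]
Accessibility: w0Rw0, w0Rw1, w1Rw0, w1Rw1
Branch closes: a and not a both at w1.
(One branch shown.) All branches close.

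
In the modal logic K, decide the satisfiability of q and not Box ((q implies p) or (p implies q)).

1. q and not Box ((q implies p) or (p implies q)), w0
2. q, w0
3. not Box ((q implies p) or (p implies q)), w0
4. not ((q implies p) or (p implies q)), w1
5. not (q implies p), w1
6. not (p implies q), w1
7. q, w1
8. not p, w1
9. p, w1
10. not q, w1
Accessibility: w0Rw1
Branch closes: p and not p both at w1.
Every branch closes; the branch above is one of them.

Unsatisfiable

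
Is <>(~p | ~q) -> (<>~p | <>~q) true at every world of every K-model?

Valid

Tableau for the negation ~(<>(~p | ~q) -> (<>~p | <>~q)):
1. ~(<>(~p | ~q) -> (<>~p | <>~q)), w0
2. <>(~p | ~q), w0
3. ~(<>~p | <>~q), w0
4. ~<>~p, w0
5. ~<>~q, w0
6. ~p | ~q, w1
7. p, w1
8. q, w1
9. ~q, w1
Accessibility: w0Rw1
Branch closes: q and ~q both at w1.
All branches of the negation close; one closing branch shown above.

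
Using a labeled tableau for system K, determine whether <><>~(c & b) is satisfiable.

1. <><>~(c & b), u
2. <>~(c & b), v   [<>-rule on 1: fresh world v, uRv]
3. ~(c & b), w   [<>-rule on 2: fresh world w, vRw]
4. ~b, w   [~&-rule on 3 (branches; this branch)]
Accessibility: uRv, vRw

Satisfiable (open branch found)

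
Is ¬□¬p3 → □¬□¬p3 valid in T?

Tableau for the negation ¬(¬□¬p3 → □¬□¬p3):
1. ¬(¬□¬p3 → □¬□¬p3), w0
2. ¬□¬p3, w0
3. ¬□¬□¬p3, w0
4. p3, w1
5. □¬p3, w2
6. ¬p3, w2
Accessibility: w0Rw0, w0Rw1, w0Rw2, w1Rw1, w2Rw2
The negation has an open branch (countermodel exists).

No, not valid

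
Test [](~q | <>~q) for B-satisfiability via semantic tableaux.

1. [](~q | <>~q), 0
2. ~q | <>~q, 0   [[]-rule on 1 via 0R0]
3. <>~q, 0   [|-rule on 2 (branches; this branch)]
4. ~q, 1   [<>-rule on 3: fresh world 1, 0R1]
5. ~q | <>~q, 1   [[]-rule on 1 via 0R1]
6. <>~q, 1   [|-rule on 5 (branches; this branch)]
7. ~q, 2   [<>-rule on 6: fresh world 2, 1R2]
Accessibility: 0R0, 0R1, 1R0, 1R1, 1R2, 2R1, 2R2

Yes, satisfiable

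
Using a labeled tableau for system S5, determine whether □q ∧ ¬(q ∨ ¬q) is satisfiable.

1. □q ∧ ¬(q ∨ ¬q), w0
2. □q, w0
3. ¬(q ∨ ¬q), w0
4. ¬q, w0
5. q, w0
Accessibility: w0Rw0
Branch closes: q and ¬q both at w0.
All branches of the tableau close; one closing branch shown above.

Unsatisfiable (every branch closes)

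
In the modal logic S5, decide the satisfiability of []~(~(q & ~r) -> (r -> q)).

1. []~(~(q & ~r) -> (r -> q)), 0
2. ~(~(q & ~r) -> (r -> q)), 0
3. ~(q & ~r), 0
4. ~(r -> q), 0
5. r, 0
6. ~q, 0
Accessibility: 0R0

Satisfiable (open branch found)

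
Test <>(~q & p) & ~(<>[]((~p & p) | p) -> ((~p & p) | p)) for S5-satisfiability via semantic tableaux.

No, unsatisfiable

1. <>(~q & p) & ~(<>[]((~p & p) | p) -> ((~p & p) | p)), u
2. <>(~q & p), u
3. ~(<>[]((~p & p) | p) -> ((~p & p) | p)), u
4. <>[]((~p & p) | p), u
5. ~((~p & p) | p), u
6. ~(~p & p), u
7. ~p, u
8. ~q & p, v
9. ~q, v
10. p, v
11. []((~p & p) | p), w
12. (~p & p) | p, u
13. (~p & p) | p, v
14. (~p & p) | p, w
15. ~p & p, u
16. p, u
Accessibility: uRu, uRv, uRw, vRu, vRv, vRw, wRu, wRv, wRw
Branch closes: p and ~p both at u.
(One branch shown.) All branches close.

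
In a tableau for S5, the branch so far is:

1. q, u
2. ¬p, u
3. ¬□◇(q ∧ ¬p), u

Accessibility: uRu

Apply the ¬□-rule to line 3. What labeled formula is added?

a fresh world v with uRv, and ¬◇(q ∧ ¬p) at v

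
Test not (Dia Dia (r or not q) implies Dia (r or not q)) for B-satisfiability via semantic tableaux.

Satisfiable

1. not (Dia Dia (r or not q) implies Dia (r or not q)), 0
2. Dia Dia (r or not q), 0   [neg-implies-rule on 1]
3. not Dia (r or not q), 0   [neg-implies-rule on 1]
4. not (r or not q), 0   [neg-Dia-rule on 3 via 0R0]
5. not r, 0   [neg-or-rule on 4]
6. q, 0   [neg-or-rule on 4]
7. Dia (r or not q), 1   [Dia-rule on 2: fresh world 1, 0R1]
8. not (r or not q), 1   [neg-Dia-rule on 3 via 0R1]
9. not r, 1   [neg-or-rule on 8]
10. q, 1   [neg-or-rule on 8]
11. r or not q, 2   [Dia-rule on 7: fresh world 2, 1R2]
12. not q, 2   [or-rule on 11 (branches; this branch)]
Accessibility: 0R0, 0R1, 1R0, 1R1, 1R2, 2R1, 2R2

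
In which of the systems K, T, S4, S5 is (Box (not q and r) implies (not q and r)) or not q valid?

T-tableau for the negation not ((Box (not q and r) implies (not q and r)) or not q):
1. not ((Box (not q and r) implies (not q and r)) or not q), u
2. not (Box (not q and r) implies (not q and r)), u
3. q, u
4. Box (not q and r), u
5. not (not q and r), u
6. not q and r, u
7. not q, u
8. r, u
Accessibility: uRu
Branch closes: q and not q both at u.
Every branch closes (one shown): valid in T, hence also in S4, S5 (every theorem of T is a theorem of S4 and S5).
K-tableau for the negation not ((Box (not q and r) implies (not q and r)) or not q):
1. not ((Box (not q and r) implies (not q and r)) or not q), u
2. not (Box (not q and r) implies (not q and r)), u
3. q, u
4. Box (not q and r), u
5. not (not q and r), u
6. not r, u
Complete open branch: countermodel on a K-frame, so not valid in K.

T, S4, S5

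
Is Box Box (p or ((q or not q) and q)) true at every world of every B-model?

Tableau for the negation not Box Box (p or ((q or not q) and q)):
1. not Box Box (p or ((q or not q) and q)), w0
2. not Box (p or ((q or not q) and q)), w1
3. not (p or ((q or not q) and q)), w2
4. not p, w2
5. not ((q or not q) and q), w2
6. not q, w2
Accessibility: w0Rw0, w0Rw1, w1Rw0, w1Rw1, w1Rw2, w2Rw1, w2Rw2
The negation has an open branch (countermodel exists).

No, not valid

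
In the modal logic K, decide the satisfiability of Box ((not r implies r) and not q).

1. Box ((not r implies r) and not q), u

Satisfiable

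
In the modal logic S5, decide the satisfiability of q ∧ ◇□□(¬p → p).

1. q ∧ ◇□□(¬p → p), w0
2. q, w0
3. ◇□□(¬p → p), w0
4. □□(¬p → p), w1
5. □(¬p → p), w0
6. □(¬p → p), w1
7. ¬p → p, w0
8. ¬p → p, w1
9. p, w0
10. p, w1
Accessibility: w0Rw0, w0Rw1, w1Rw0, w1Rw1

Satisfiable (open branch found)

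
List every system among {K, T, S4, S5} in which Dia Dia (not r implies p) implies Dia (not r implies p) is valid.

S4-tableau for the negation not (Dia Dia (not r implies p) implies Dia (not r implies p)):
1. not (Dia Dia (not r implies p) implies Dia (not r implies p)), w0
2. Dia Dia (not r implies p), w0   [neg-implies-rule on 1]
3. not Dia (not r implies p), w0   [neg-implies-rule on 1]
4. not (not r implies p), w0   [neg-Dia-rule on 3 via w0Rw0]
5. not r, w0   [neg-implies-rule on 4]
6. not p, w0   [neg-implies-rule on 4]
7. Dia (not r implies p), w1   [Dia-rule on 2: fresh world w1, w0Rw1]
8. not (not r implies p), w1   [neg-Dia-rule on 3 via w0Rw1]
9. not r, w1   [neg-implies-rule on 8]
10. not p, w1   [neg-implies-rule on 8]
11. not r implies p, w2   [Dia-rule on 7: fresh world w2, w1Rw2]
12. not (not r implies p), w2   [neg-Dia-rule on 3 via w0Rw2]
13. not r, w2   [neg-implies-rule on 12]
14. not p, w2   [neg-implies-rule on 12]
15. p, w2   [implies-rule on 11 (branches; this branch)]
Accessibility: w0Rw0, w0Rw1, w0Rw2, w1Rw1, w1Rw2, w2Rw2
Branch closes: p and not p both at w2.
Every branch closes (one shown): valid in S4, hence also in S5 (every theorem of S4 is a theorem of S5).
T-tableau for the negation not (Dia Dia (not r implies p) implies Dia (not r implies p)):
1. not (Dia Dia (not r implies p) implies Dia (not r implies p)), w0
2. Dia Dia (not r implies p), w0   [neg-implies-rule on 1]
3. not Dia (not r implies p), w0   [neg-implies-rule on 1]
4. not (not r implies p), w0   [neg-Dia-rule on 3 via w0Rw0]
5. not r, w0   [neg-implies-rule on 4]
6. not p, w0   [neg-implies-rule on 4]
7. Dia (not r implies p), w1   [Dia-rule on 2: fresh world w1, w0Rw1]
8. not (not r implies p), w1   [neg-Dia-rule on 3 via w0Rw1]
9. not r, w1   [neg-implies-rule on 8]
10. not p, w1   [neg-implies-rule on 8]
11. not r implies p, w2   [Dia-rule on 7: fresh world w2, w1Rw2]
12. p, w2   [implies-rule on 11 (branches; this branch)]
Accessibility: w0Rw0, w0Rw1, w1Rw1, w1Rw2, w2Rw2
Complete open branch: countermodel on a T-frame, so not valid in T, nor in K (the same frame is also a K-frame).

S4, S5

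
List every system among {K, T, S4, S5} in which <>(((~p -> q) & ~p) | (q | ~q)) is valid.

T-tableau for the negation ~<>(((~p -> q) & ~p) | (q | ~q)):
1. ~<>(((~p -> q) & ~p) | (q | ~q)), 0
2. ~(((~p -> q) & ~p) | (q | ~q)), 0
3. ~((~p -> q) & ~p), 0
4. ~(q | ~q), 0
5. ~q, 0
6. q, 0
Accessibility: 0R0
Branch closes: q and ~q both at 0.
Every branch closes (one shown): valid in T, hence also in S4, S5 (every theorem of T is a theorem of S4 and S5).
K-tableau for the negation ~<>(((~p -> q) & ~p) | (q | ~q)):
1. ~<>(((~p -> q) & ~p) | (q | ~q)), 0
Complete open branch: countermodel on a K-frame, so not valid in K.

T, S4, S5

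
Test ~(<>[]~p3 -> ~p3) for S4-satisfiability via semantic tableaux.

Yes, satisfiable

1. ~(<>[]~p3 -> ~p3), u
2. <>[]~p3, u   [~->-rule on 1]
3. p3, u   [~->-rule on 1]
4. []~p3, v   [<>-rule on 2: fresh world v, uRv]
5. ~p3, v   [[]-rule on 4 via vRv]
Accessibility: uRu, uRv, vRv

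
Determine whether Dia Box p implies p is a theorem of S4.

Invalid (countermodel exists)

Tableau for the negation not (Dia Box p implies p):
1. not (Dia Box p implies p), 0
2. Dia Box p, 0
3. not p, 0
4. Box p, 1
5. p, 1
Accessibility: 0R0, 0R1, 1R1
The negation has an open branch (countermodel exists).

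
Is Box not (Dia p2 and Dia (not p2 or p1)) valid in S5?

Invalid (countermodel exists)

Tableau for the negation not Box not (Dia p2 and Dia (not p2 or p1)):
1. not Box not (Dia p2 and Dia (not p2 or p1)), u
2. Dia p2 and Dia (not p2 or p1), v   [neg-Box-rule on 1: fresh world v, uRv]
3. Dia p2, v   [and-rule on 2]
4. Dia (not p2 or p1), v   [and-rule on 2]
5. p2, w   [Dia-rule on 3: fresh world w, vRw]
6. not p2 or p1, x   [Dia-rule on 4: fresh world x, vRx]
7. p1, x   [or-rule on 6 (branches; this branch)]
Accessibility: uRu, uRv, uRw, uRx, vRu, vRv, vRw, vRx, wRu, wRv, wRw, wRx, xRu, xRv, xRw, xRx
The negation has an open branch (countermodel exists).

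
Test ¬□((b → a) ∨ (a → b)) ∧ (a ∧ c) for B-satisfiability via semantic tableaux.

1. ¬□((b → a) ∨ (a → b)) ∧ (a ∧ c), w0
2. ¬□((b → a) ∨ (a → b)), w0   [∧-rule on 1]
3. a ∧ c, w0   [∧-rule on 1]
4. a, w0   [∧-rule on 3]
5. c, w0   [∧-rule on 3]
6. ¬((b → a) ∨ (a → b)), w1   [¬□-rule on 2: fresh world w1, w0Rw1]
7. ¬(b → a), w1   [¬∨-rule on 6]
8. ¬(a → b), w1   [¬∨-rule on 6]
9. b, w1   [¬→-rule on 7]
10. ¬a, w1   [¬→-rule on 7]
11. a, w1   [¬→-rule on 8]
12. ¬b, w1   [¬→-rule on 8]
Accessibility: w0Rw0, w0Rw1, w1Rw0, w1Rw1
Branch closes: a and ¬a both at w1.
All branches of the tableau close; one closing branch shown above.

Unsatisfiable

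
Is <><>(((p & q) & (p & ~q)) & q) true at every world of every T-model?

Tableau for the negation ~<><>(((p & q) & (p & ~q)) & q):
1. ~<><>(((p & q) & (p & ~q)) & q), 0
2. ~<>(((p & q) & (p & ~q)) & q), 0
3. ~(((p & q) & (p & ~q)) & q), 0
4. ~q, 0
Accessibility: 0R0
The negation has an open branch (countermodel exists).

No, not valid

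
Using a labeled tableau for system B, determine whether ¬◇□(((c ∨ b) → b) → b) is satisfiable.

Satisfiable

1. ¬◇□(((c ∨ b) → b) → b), 0
2. ¬□(((c ∨ b) → b) → b), 0   [¬◇-rule on 1 via 0R0]
3. ¬(((c ∨ b) → b) → b), 1   [¬□-rule on 2: fresh world 1, 0R1]
4. (c ∨ b) → b, 1   [¬→-rule on 3]
5. ¬b, 1   [¬→-rule on 3]
6. ¬□(((c ∨ b) → b) → b), 1   [¬◇-rule on 1 via 0R1]
7. ¬(c ∨ b), 1   [→-rule on 4 (branches; this branch)]
8. ¬c, 1   [¬∨-rule on 7]
9. ¬(((c ∨ b) → b) → b), 2   [¬□-rule on 6: fresh world 2, 1R2]
10. (c ∨ b) → b, 2   [¬→-rule on 9]
11. ¬b, 2   [¬→-rule on 9]
12. ¬(c ∨ b), 2   [→-rule on 10 (branches; this branch)]
13. ¬c, 2   [¬∨-rule on 12]
Accessibility: 0R0, 0R1, 1R0, 1R1, 1R2, 2R1, 2R2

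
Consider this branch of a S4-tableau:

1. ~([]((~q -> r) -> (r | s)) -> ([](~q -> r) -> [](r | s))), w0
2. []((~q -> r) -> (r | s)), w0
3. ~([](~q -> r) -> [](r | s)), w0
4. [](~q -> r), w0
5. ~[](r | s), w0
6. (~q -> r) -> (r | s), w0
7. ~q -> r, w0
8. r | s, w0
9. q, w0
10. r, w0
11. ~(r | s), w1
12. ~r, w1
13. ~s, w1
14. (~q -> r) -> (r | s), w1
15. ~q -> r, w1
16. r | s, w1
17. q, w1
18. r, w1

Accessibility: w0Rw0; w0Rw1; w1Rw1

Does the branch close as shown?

Both r and ~r appear at w1.

Closed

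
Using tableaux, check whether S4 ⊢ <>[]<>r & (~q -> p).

Tableau for the negation ~(<>[]<>r & (~q -> p)):
1. ~(<>[]<>r & (~q -> p)), 0
2. ~(~q -> p), 0   [~&-rule on 1 (branches; this branch)]
3. ~q, 0   [~->-rule on 2]
4. ~p, 0   [~->-rule on 2]
Accessibility: 0R0
The negation has an open branch (countermodel exists).

No, not valid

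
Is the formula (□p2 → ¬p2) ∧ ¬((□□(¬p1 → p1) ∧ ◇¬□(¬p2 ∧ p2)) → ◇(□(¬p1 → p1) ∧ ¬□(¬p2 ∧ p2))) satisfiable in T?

Unsatisfiable (every branch closes)

1. (□p2 → ¬p2) ∧ ¬((□□(¬p1 → p1) ∧ ◇¬□(¬p2 ∧ p2)) → ◇(□(¬p1 → p1) ∧ ¬□(¬p2 ∧ p2))), u
2. □p2 → ¬p2, u   [∧-rule on 1]
3. ¬((□□(¬p1 → p1) ∧ ◇¬□(¬p2 ∧ p2)) → ◇(□(¬p1 → p1) ∧ ¬□(¬p2 ∧ p2))), u   [∧-rule on 1]
4. □□(¬p1 → p1) ∧ ◇¬□(¬p2 ∧ p2), u   [¬→-rule on 3]
5. ¬◇(□(¬p1 → p1) ∧ ¬□(¬p2 ∧ p2)), u   [¬→-rule on 3]
6. □□(¬p1 → p1), u   [∧-rule on 4]
7. ◇¬□(¬p2 ∧ p2), u   [∧-rule on 4]
8. ¬(□(¬p1 → p1) ∧ ¬□(¬p2 ∧ p2)), u   [¬◇-rule on 5 via uRu]
9. □(¬p1 → p1), u   [□-rule on 6 via uRu]
10. ¬p1 → p1, u   [□-rule on 9 via uRu]
11. ¬□p2, u   [→-rule on 2 (branches; this branch)]
12. ¬□(¬p1 → p1), u   [¬∧-rule on 8 (branches; this branch)]
13. p1, u   [→-rule on 10 (branches; this branch)]
14. ¬□(¬p2 ∧ p2), v   [◇-rule on 7: fresh world v, uRv]
15. ¬(□(¬p1 → p1) ∧ ¬□(¬p2 ∧ p2)), v   [¬◇-rule on 5 via uRv]
16. □(¬p1 → p1), v   [□-rule on 6 via uRv]
17. ¬p1 → p1, v   [□-rule on 9 via uRv]
18. ¬□(¬p1 → p1), v   [¬∧-rule on 15 (branches; this branch)]
19. p1, v   [→-rule on 17 (branches; this branch)]
20. ¬p2, w   [¬□-rule on 11: fresh world w, uRw]
21. ¬(□(¬p1 → p1) ∧ ¬□(¬p2 ∧ p2)), w   [¬◇-rule on 5 via uRw]
22. □(¬p1 → p1), w   [□-rule on 6 via uRw]
23. ¬p1 → p1, w   [□-rule on 9 via uRw]
24. ¬□(¬p1 → p1), w   [¬∧-rule on 21 (branches; this branch)]
25. p1, w   [→-rule on 23 (branches; this branch)]
26. ¬(¬p1 → p1), x   [¬□-rule on 12: fresh world x, uRx]
27. ¬p1, x   [¬→-rule on 26]
28. ¬(□(¬p1 → p1) ∧ ¬□(¬p2 ∧ p2)), x   [¬◇-rule on 5 via uRx]
29. □(¬p1 → p1), x   [□-rule on 6 via uRx]
30. ¬p1 → p1, x   [□-rule on 9 via uRx]
31. □(¬p2 ∧ p2), x   [¬∧-rule on 28 (branches; this branch)]
32. ¬p2 ∧ p2, x   [□-rule on 31 via xRx]
33. ¬p2, x   [∧-rule on 32]
34. p2, x   [∧-rule on 32]
Accessibility: uRu, uRv, uRw, uRx, vRv, wRw, xRx
Branch closes: p2 and ¬p2 both at x.
All branches of the tableau close; one closing branch shown above.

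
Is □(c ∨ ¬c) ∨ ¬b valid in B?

Yes, valid

Tableau for the negation ¬(□(c ∨ ¬c) ∨ ¬b):
1. ¬(□(c ∨ ¬c) ∨ ¬b), w0
2. ¬□(c ∨ ¬c), w0   [¬∨-rule on 1]
3. b, w0   [¬∨-rule on 1]
4. ¬(c ∨ ¬c), w1   [¬□-rule on 2: fresh world w1, w0Rw1]
5. ¬c, w1   [¬∨-rule on 4]
6. c, w1   [¬∨-rule on 4]
Accessibility: w0Rw0, w0Rw1, w1Rw0, w1Rw1
Branch closes: c and ¬c both at w1.
Every branch of the negation's tableau closes; the branch above is one of them.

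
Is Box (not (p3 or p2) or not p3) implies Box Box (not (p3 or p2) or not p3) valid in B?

Invalid (countermodel exists)

Tableau for the negation not (Box (not (p3 or p2) or not p3) implies Box Box (not (p3 or p2) or not p3)):
1. not (Box (not (p3 or p2) or not p3) implies Box Box (not (p3 or p2) or not p3)), 0
2. Box (not (p3 or p2) or not p3), 0   [neg-implies-rule on 1]
3. not Box Box (not (p3 or p2) or not p3), 0   [neg-implies-rule on 1]
4. not (p3 or p2) or not p3, 0   [Box-rule on 2 via 0R0]
5. not p3, 0   [or-rule on 4 (branches; this branch)]
6. not Box (not (p3 or p2) or not p3), 1   [neg-Box-rule on 3: fresh world 1, 0R1]
7. not (p3 or p2) or not p3, 1   [Box-rule on 2 via 0R1]
8. not p3, 1   [or-rule on 7 (branches; this branch)]
9. not (not (p3 or p2) or not p3), 2   [neg-Box-rule on 6: fresh world 2, 1R2]
10. p3 or p2, 2   [neg-or-rule on 9]
11. p3, 2   [neg-or-rule on 9]
12. p2, 2   [or-rule on 10 (branches; this branch)]
Accessibility: 0R0, 0R1, 1R0, 1R1, 1R2, 2R1, 2R2
The negation has an open branch (countermodel exists).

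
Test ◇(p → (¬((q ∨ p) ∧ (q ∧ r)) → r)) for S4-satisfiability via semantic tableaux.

Satisfiable

1. ◇(p → (¬((q ∨ p) ∧ (q ∧ r)) → r)), u
2. p → (¬((q ∨ p) ∧ (q ∧ r)) → r), v   [◇-rule on 1: fresh world v, uRv]
3. ¬((q ∨ p) ∧ (q ∧ r)) → r, v   [→-rule on 2 (branches; this branch)]
4. r, v   [→-rule on 3 (branches; this branch)]
Accessibility: uRu, uRv, vRv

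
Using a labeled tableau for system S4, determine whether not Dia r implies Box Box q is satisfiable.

1. not Dia r implies Box Box q, w0
2. Box Box q, w0
3. Box q, w0
4. q, w0
Accessibility: w0Rw0

Satisfiable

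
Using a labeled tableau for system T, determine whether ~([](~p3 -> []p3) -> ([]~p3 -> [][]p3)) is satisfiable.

1. ~([](~p3 -> []p3) -> ([]~p3 -> [][]p3)), u
2. [](~p3 -> []p3), u   [~->-rule on 1]
3. ~([]~p3 -> [][]p3), u   [~->-rule on 1]
4. []~p3, u   [~->-rule on 3]
5. ~[][]p3, u   [~->-rule on 3]
6. ~p3 -> []p3, u   [[]-rule on 2 via uRu]
7. ~p3, u   [[]-rule on 4 via uRu]
8. []p3, u   [->-rule on 6 (branches; this branch)]
9. p3, u   [[]-rule on 8 via uRu]
Accessibility: uRu
Branch closes: p3 and ~p3 both at u.
(One branch shown.) All branches close.

Unsatisfiable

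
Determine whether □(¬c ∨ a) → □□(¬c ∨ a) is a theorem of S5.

Tableau for the negation ¬(□(¬c ∨ a) → □□(¬c ∨ a)):
1. ¬(□(¬c ∨ a) → □□(¬c ∨ a)), u
2. □(¬c ∨ a), u
3. ¬□□(¬c ∨ a), u
4. ¬c ∨ a, u
5. a, u
6. ¬□(¬c ∨ a), v
7. ¬c ∨ a, v
8. a, v
9. ¬(¬c ∨ a), w
10. c, w
11. ¬a, w
12. ¬c ∨ a, w
13. a, w
Accessibility: uRu, uRv, uRw, vRu, vRv, vRw, wRu, wRv, wRw
Branch closes: a and ¬a both at w.
All branches of the negation close; one closing branch shown above.

Valid in S5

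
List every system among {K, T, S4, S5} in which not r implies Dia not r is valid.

T, S4, S5

T-tableau for the negation not (not r implies Dia not r):
1. not (not r implies Dia not r), u
2. not r, u   [neg-implies-rule on 1]
3. not Dia not r, u   [neg-implies-rule on 1]
4. r, u   [neg-Dia-rule on 3 via uRu]
Accessibility: uRu
Branch closes: r and not r both at u.
Every branch closes (one shown): valid in T, hence also in S4, S5 (every theorem of T is a theorem of S4 and S5).
K-tableau for the negation not (not r implies Dia not r):
1. not (not r implies Dia not r), u
2. not r, u   [neg-implies-rule on 1]
3. not Dia not r, u   [neg-implies-rule on 1]
Complete open branch: countermodel on a K-frame, so not valid in K.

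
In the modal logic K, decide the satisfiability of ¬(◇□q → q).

Satisfiable (open branch found)

1. ¬(◇□q → q), w0
2. ◇□q, w0   [¬→-rule on 1]
3. ¬q, w0   [¬→-rule on 1]
4. □q, w1   [◇-rule on 2: fresh world w1, w0Rw1]
Accessibility: w0Rw1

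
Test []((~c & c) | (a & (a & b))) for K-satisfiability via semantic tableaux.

Satisfiable

1. []((~c & c) | (a & (a & b))), w0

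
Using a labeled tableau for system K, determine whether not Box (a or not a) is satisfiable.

Unsatisfiable

1. not Box (a or not a), 0
2. not (a or not a), 1   [neg-Box-rule on 1: fresh world 1, 0R1]
3. not a, 1   [neg-or-rule on 2]
4. a, 1   [neg-or-rule on 2]
Accessibility: 0R1
Branch closes: a and not a both at 1.
Every branch closes; the branch above is one of them.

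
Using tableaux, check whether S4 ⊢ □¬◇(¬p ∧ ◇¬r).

Tableau for the negation ¬□¬◇(¬p ∧ ◇¬r):
1. ¬□¬◇(¬p ∧ ◇¬r), u
2. ◇(¬p ∧ ◇¬r), v
3. ¬p ∧ ◇¬r, w
4. ¬p, w
5. ◇¬r, w
6. ¬r, x
Accessibility: uRu, uRv, uRw, uRx, vRv, vRw, vRx, wRw, wRx, xRx
The negation has an open branch (countermodel exists).

No, not valid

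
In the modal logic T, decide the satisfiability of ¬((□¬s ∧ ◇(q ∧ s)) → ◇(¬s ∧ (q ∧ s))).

1. ¬((□¬s ∧ ◇(q ∧ s)) → ◇(¬s ∧ (q ∧ s))), u
2. □¬s ∧ ◇(q ∧ s), u   [¬→-rule on 1]
3. ¬◇(¬s ∧ (q ∧ s)), u   [¬→-rule on 1]
4. □¬s, u   [∧-rule on 2]
5. ◇(q ∧ s), u   [∧-rule on 2]
6. ¬(¬s ∧ (q ∧ s)), u   [¬◇-rule on 3 via uRu]
7. ¬s, u   [□-rule on 4 via uRu]
8. ¬(q ∧ s), u   [¬∧-rule on 6 (branches; this branch)]
9. q ∧ s, v   [◇-rule on 5: fresh world v, uRv]
10. q, v   [∧-rule on 9]
11. s, v   [∧-rule on 9]
12. ¬(¬s ∧ (q ∧ s)), v   [¬◇-rule on 3 via uRv]
13. ¬s, v   [□-rule on 4 via uRv]
Accessibility: uRu, uRv, vRv
Branch closes: s and ¬s both at v.
(One branch shown.) All branches close.

Unsatisfiable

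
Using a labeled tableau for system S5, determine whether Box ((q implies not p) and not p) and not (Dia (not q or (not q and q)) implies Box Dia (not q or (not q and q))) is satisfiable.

1. Box ((q implies not p) and not p) and not (Dia (not q or (not q and q)) implies Box Dia (not q or (not q and q))), 0
2. Box ((q implies not p) and not p), 0   [and-rule on 1]
3. not (Dia (not q or (not q and q)) implies Box Dia (not q or (not q and q))), 0   [and-rule on 1]
4. Dia (not q or (not q and q)), 0   [neg-implies-rule on 3]
5. not Box Dia (not q or (not q and q)), 0   [neg-implies-rule on 3]
6. (q implies not p) and not p, 0   [Box-rule on 2 via 0R0]
7. q implies not p, 0   [and-rule on 6]
8. not p, 0   [and-rule on 6]
9. not q or (not q and q), 1   [Dia-rule on 4: fresh world 1, 0R1]
10. (q implies not p) and not p, 1   [Box-rule on 2 via 0R1]
11. q implies not p, 1   [and-rule on 10]
12. not p, 1   [and-rule on 10]
13. not q, 1   [or-rule on 9 (branches; this branch)]
14. not Dia (not q or (not q and q)), 2   [neg-Box-rule on 5: fresh world 2, 0R2]
15. (q implies not p) and not p, 2   [Box-rule on 2 via 0R2]
16. q implies not p, 2   [and-rule on 15]
17. not p, 2   [and-rule on 15]
18. not (not q or (not q and q)), 0   [neg-Dia-rule on 14 via 2R0]
19. q, 0   [neg-or-rule on 18]
20. not (not q and q), 0   [neg-or-rule on 18]
21. not (not q or (not q and q)), 1   [neg-Dia-rule on 14 via 2R1]
22. q, 1   [neg-or-rule on 21]
23. not (not q and q), 1   [neg-or-rule on 21]
Accessibility: 0R0, 0R1, 0R2, 1R0, 1R1, 1R2, 2R0, 2R1, 2R2
Branch closes: q and not q both at 1.
Every branch closes; the branch above is one of them.

Unsatisfiable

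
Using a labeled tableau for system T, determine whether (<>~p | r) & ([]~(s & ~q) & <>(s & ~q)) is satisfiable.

Unsatisfiable

1. (<>~p | r) & ([]~(s & ~q) & <>(s & ~q)), w0
2. <>~p | r, w0
3. []~(s & ~q) & <>(s & ~q), w0
4. []~(s & ~q), w0
5. <>(s & ~q), w0
6. ~(s & ~q), w0
7. r, w0
8. q, w0
9. s & ~q, w1
10. s, w1
11. ~q, w1
12. ~(s & ~q), w1
13. q, w1
Accessibility: w0Rw0, w0Rw1, w1Rw1
Branch closes: q and ~q both at w1.
All branches of the tableau close; one closing branch shown above.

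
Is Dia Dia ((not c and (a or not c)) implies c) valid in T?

Tableau for the negation not Dia Dia ((not c and (a or not c)) implies c):
1. not Dia Dia ((not c and (a or not c)) implies c), u
2. not Dia ((not c and (a or not c)) implies c), u   [neg-Dia-rule on 1 via uRu]
3. not ((not c and (a or not c)) implies c), u   [neg-Dia-rule on 2 via uRu]
4. not c and (a or not c), u   [neg-implies-rule on 3]
5. not c, u   [neg-implies-rule on 3]
6. a or not c, u   [and-rule on 4]
Accessibility: uRu
The negation has an open branch (countermodel exists).

Not valid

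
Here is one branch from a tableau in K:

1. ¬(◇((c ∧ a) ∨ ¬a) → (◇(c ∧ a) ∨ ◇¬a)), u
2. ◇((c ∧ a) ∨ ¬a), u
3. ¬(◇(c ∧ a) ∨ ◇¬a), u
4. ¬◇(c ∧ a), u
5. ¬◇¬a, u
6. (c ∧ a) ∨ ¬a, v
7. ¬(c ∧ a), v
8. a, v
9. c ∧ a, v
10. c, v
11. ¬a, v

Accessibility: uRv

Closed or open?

Yes, closed

Both a and ¬a appear at v.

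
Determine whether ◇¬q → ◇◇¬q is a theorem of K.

Tableau for the negation ¬(◇¬q → ◇◇¬q):
1. ¬(◇¬q → ◇◇¬q), w0
2. ◇¬q, w0
3. ¬◇◇¬q, w0
4. ¬q, w1
5. ¬◇¬q, w1
Accessibility: w0Rw1
The negation has an open branch (countermodel exists).

Not valid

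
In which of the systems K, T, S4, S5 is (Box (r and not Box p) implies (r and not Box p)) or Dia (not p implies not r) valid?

K-tableau for the negation not ((Box (r and not Box p) implies (r and not Box p)) or Dia (not p implies not r)):
1. not ((Box (r and not Box p) implies (r and not Box p)) or Dia (not p implies not r)), w0
2. not (Box (r and not Box p) implies (r and not Box p)), w0   [neg-or-rule on 1]
3. not Dia (not p implies not r), w0   [neg-or-rule on 1]
4. Box (r and not Box p), w0   [neg-implies-rule on 2]
5. not (r and not Box p), w0   [neg-implies-rule on 2]
6. Box p, w0   [neg-and-rule on 5 (branches; this branch)]
Complete open branch: countermodel on a K-frame, so not valid in K.
T-tableau for the negation not ((Box (r and not Box p) implies (r and not Box p)) or Dia (not p implies not r)):
1. not ((Box (r and not Box p) implies (r and not Box p)) or Dia (not p implies not r)), w0
2. not (Box (r and not Box p) implies (r and not Box p)), w0   [neg-or-rule on 1]
3. not Dia (not p implies not r), w0   [neg-or-rule on 1]
4. Box (r and not Box p), w0   [neg-implies-rule on 2]
5. not (r and not Box p), w0   [neg-implies-rule on 2]
6. not (not p implies not r), w0   [neg-Dia-rule on 3 via w0Rw0]
7. not p, w0   [neg-implies-rule on 6]
8. r, w0   [neg-implies-rule on 6]
9. r and not Box p, w0   [Box-rule on 4 via w0Rw0]
10. not Box p, w0   [and-rule on 9]
11. Box p, w0   [neg-and-rule on 5 (branches; this branch)]
12. p, w0   [Box-rule on 11 via w0Rw0]
Accessibility: w0Rw0
Branch closes: p and not p both at w0.
Every branch closes (one shown): valid in T, hence also in S4, S5 (every theorem of T is a theorem of S4 and S5).

T, S4, S5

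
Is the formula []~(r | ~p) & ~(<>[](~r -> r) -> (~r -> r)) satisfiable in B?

1. []~(r | ~p) & ~(<>[](~r -> r) -> (~r -> r)), 0
2. []~(r | ~p), 0   [&-rule on 1]
3. ~(<>[](~r -> r) -> (~r -> r)), 0   [&-rule on 1]
4. <>[](~r -> r), 0   [~->-rule on 3]
5. ~(~r -> r), 0   [~->-rule on 3]
6. ~r, 0   [~->-rule on 5]
7. ~(r | ~p), 0   [[]-rule on 2 via 0R0]
8. p, 0   [~|-rule on 7]
9. [](~r -> r), 1   [<>-rule on 4: fresh world 1, 0R1]
10. ~(r | ~p), 1   [[]-rule on 2 via 0R1]
11. ~r, 1   [~|-rule on 10]
12. p, 1   [~|-rule on 10]
13. ~r -> r, 0   [[]-rule on 9 via 1R0]
14. ~r -> r, 1   [[]-rule on 9 via 1R1]
15. r, 0   [->-rule on 13 (branches; this branch)]
Accessibility: 0R0, 0R1, 1R0, 1R1
Branch closes: r and ~r both at 0.
(One branch shown.) All branches close.

No, unsatisfiable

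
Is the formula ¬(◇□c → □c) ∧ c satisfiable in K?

1. ¬(◇□c → □c) ∧ c, w0
2. ¬(◇□c → □c), w0   [∧-rule on 1]
3. c, w0   [∧-rule on 1]
4. ◇□c, w0   [¬→-rule on 2]
5. ¬□c, w0   [¬→-rule on 2]
6. □c, w1   [◇-rule on 4: fresh world w1, w0Rw1]
7. ¬c, w2   [¬□-rule on 5: fresh world w2, w0Rw2]
Accessibility: w0Rw1, w0Rw2

Yes, satisfiable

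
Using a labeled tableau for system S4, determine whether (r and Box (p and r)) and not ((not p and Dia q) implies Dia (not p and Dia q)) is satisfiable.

1. (r and Box (p and r)) and not ((not p and Dia q) implies Dia (not p and Dia q)), 0
2. r and Box (p and r), 0
3. not ((not p and Dia q) implies Dia (not p and Dia q)), 0
4. r, 0
5. Box (p and r), 0
6. not p and Dia q, 0
7. not Dia (not p and Dia q), 0
8. not p, 0
9. Dia q, 0
10. p and r, 0
11. p, 0
Accessibility: 0R0
Branch closes: p and not p both at 0.
Every branch closes; the branch above is one of them.

Unsatisfiable (every branch closes)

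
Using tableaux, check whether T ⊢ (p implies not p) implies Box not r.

Invalid (countermodel exists)

Tableau for the negation not ((p implies not p) implies Box not r):
1. not ((p implies not p) implies Box not r), 0
2. p implies not p, 0   [neg-implies-rule on 1]
3. not Box not r, 0   [neg-implies-rule on 1]
4. not p, 0   [implies-rule on 2 (branches; this branch)]
5. r, 1   [neg-Box-rule on 3: fresh world 1, 0R1]
Accessibility: 0R0, 0R1, 1R1
The negation has an open branch (countermodel exists).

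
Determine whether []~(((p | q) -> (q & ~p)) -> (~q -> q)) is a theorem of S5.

Tableau for the negation ~[]~(((p | q) -> (q & ~p)) -> (~q -> q)):
1. ~[]~(((p | q) -> (q & ~p)) -> (~q -> q)), u
2. ((p | q) -> (q & ~p)) -> (~q -> q), v
3. ~q -> q, v
4. q, v
Accessibility: uRu, uRv, vRu, vRv
The negation has an open branch (countermodel exists).

Invalid (countermodel exists)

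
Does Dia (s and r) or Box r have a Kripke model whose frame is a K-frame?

1. Dia (s and r) or Box r, u
2. Box r, u

Satisfiable (open branch found)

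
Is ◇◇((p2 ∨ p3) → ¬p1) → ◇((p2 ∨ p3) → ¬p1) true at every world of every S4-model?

Tableau for the negation ¬(◇◇((p2 ∨ p3) → ¬p1) → ◇((p2 ∨ p3) → ¬p1)):
1. ¬(◇◇((p2 ∨ p3) → ¬p1) → ◇((p2 ∨ p3) → ¬p1)), u
2. ◇◇((p2 ∨ p3) → ¬p1), u   [¬→-rule on 1]
3. ¬◇((p2 ∨ p3) → ¬p1), u   [¬→-rule on 1]
4. ¬((p2 ∨ p3) → ¬p1), u   [¬◇-rule on 3 via uRu]
5. p2 ∨ p3, u   [¬→-rule on 4]
6. p1, u   [¬→-rule on 4]
7. p3, u   [∨-rule on 5 (branches; this branch)]
8. ◇((p2 ∨ p3) → ¬p1), v   [◇-rule on 2: fresh world v, uRv]
9. ¬((p2 ∨ p3) → ¬p1), v   [¬◇-rule on 3 via uRv]
10. p2 ∨ p3, v   [¬→-rule on 9]
11. p1, v   [¬→-rule on 9]
12. p3, v   [∨-rule on 10 (branches; this branch)]
13. (p2 ∨ p3) → ¬p1, w   [◇-rule on 8: fresh world w, vRw]
14. ¬((p2 ∨ p3) → ¬p1), w   [¬◇-rule on 3 via uRw]
15. p2 ∨ p3, w   [¬→-rule on 14]
16. p1, w   [¬→-rule on 14]
17. ¬(p2 ∨ p3), w   [→-rule on 13 (branches; this branch)]
18. ¬p2, w   [¬∨-rule on 17]
19. ¬p3, w   [¬∨-rule on 17]
20. p3, w   [∨-rule on 15 (branches; this branch)]
Accessibility: uRu, uRv, uRw, vRv, vRw, wRw
Branch closes: p3 and ¬p3 both at w.
All branches of the negation close; one closing branch shown above.

Yes, valid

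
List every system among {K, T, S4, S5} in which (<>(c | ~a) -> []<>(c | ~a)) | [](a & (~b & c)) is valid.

S4-tableau for the negation ~((<>(c | ~a) -> []<>(c | ~a)) | [](a & (~b & c))):
1. ~((<>(c | ~a) -> []<>(c | ~a)) | [](a & (~b & c))), u
2. ~(<>(c | ~a) -> []<>(c | ~a)), u
3. ~[](a & (~b & c)), u
4. <>(c | ~a), u
5. ~[]<>(c | ~a), u
6. ~(a & (~b & c)), v
7. ~(~b & c), v
8. ~c, v
9. c | ~a, w
10. ~a, w
11. ~<>(c | ~a), x
12. ~(c | ~a), x
13. ~c, x
14. a, x
Accessibility: uRu, uRv, uRw, uRx, vRv, wRw, xRx
Complete open branch: countermodel on an S4-frame, so not valid in S4, nor in K, T (the same frame is also a K-frame and a T-frame).
S5-tableau for the negation ~((<>(c | ~a) -> []<>(c | ~a)) | [](a & (~b & c))):
1. ~((<>(c | ~a) -> []<>(c | ~a)) | [](a & (~b & c))), u
2. ~(<>(c | ~a) -> []<>(c | ~a)), u
3. ~[](a & (~b & c)), u
4. <>(c | ~a), u
5. ~[]<>(c | ~a), u
6. ~(a & (~b & c)), v
7. ~(~b & c), v
8. ~c, v
9. c | ~a, w
10. ~a, w
11. ~<>(c | ~a), x
12. ~(c | ~a), u
13. ~c, u
14. a, u
15. ~(c | ~a), v
16. a, v
17. ~(c | ~a), w
18. ~c, w
19. a, w
Accessibility: uRu, uRv, uRw, uRx, vRu, vRv, vRw, vRx, wRu, wRv, wRw, wRx, xRu, xRv, xRw, xRx
Branch closes: a and ~a both at w.
Every branch closes (one shown): valid in S5.

S5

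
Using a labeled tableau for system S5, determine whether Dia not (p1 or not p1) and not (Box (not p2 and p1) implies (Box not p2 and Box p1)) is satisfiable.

Unsatisfiable (every branch closes)

1. Dia not (p1 or not p1) and not (Box (not p2 and p1) implies (Box not p2 and Box p1)), u
2. Dia not (p1 or not p1), u
3. not (Box (not p2 and p1) implies (Box not p2 and Box p1)), u
4. Box (not p2 and p1), u
5. not (Box not p2 and Box p1), u
6. not p2 and p1, u
7. not p2, u
8. p1, u
9. not Box p1, u
10. not (p1 or not p1), v
11. not p1, v
12. p1, v
Accessibility: uRu, uRv, vRu, vRv
Branch closes: p1 and not p1 both at v.
All branches of the tableau close; one closing branch shown above.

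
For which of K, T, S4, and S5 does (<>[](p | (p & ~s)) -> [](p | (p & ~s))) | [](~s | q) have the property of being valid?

S4-tableau for the negation ~((<>[](p | (p & ~s)) -> [](p | (p & ~s))) | [](~s | q)):
1. ~((<>[](p | (p & ~s)) -> [](p | (p & ~s))) | [](~s | q)), w0
2. ~(<>[](p | (p & ~s)) -> [](p | (p & ~s))), w0
3. ~[](~s | q), w0
4. <>[](p | (p & ~s)), w0
5. ~[](p | (p & ~s)), w0
6. ~(~s | q), w1
7. s, w1
8. ~q, w1
9. [](p | (p & ~s)), w2
10. p | (p & ~s), w2
11. p & ~s, w2
12. p, w2
13. ~s, w2
14. ~(p | (p & ~s)), w3
15. ~p, w3
16. ~(p & ~s), w3
17. s, w3
Accessibility: w0Rw0, w0Rw1, w0Rw2, w0Rw3, w1Rw1, w2Rw2, w3Rw3
Complete open branch: countermodel on an S4-frame, so not valid in S4, nor in K, T (the same frame is also a K-frame and a T-frame).
S5-tableau for the negation ~((<>[](p | (p & ~s)) -> [](p | (p & ~s))) | [](~s | q)):
1. ~((<>[](p | (p & ~s)) -> [](p | (p & ~s))) | [](~s | q)), w0
2. ~(<>[](p | (p & ~s)) -> [](p | (p & ~s))), w0
3. ~[](~s | q), w0
4. <>[](p | (p & ~s)), w0
5. ~[](p | (p & ~s)), w0
6. ~(~s | q), w1
7. s, w1
8. ~q, w1
9. [](p | (p & ~s)), w2
10. p | (p & ~s), w0
11. p | (p & ~s), w1
12. p | (p & ~s), w2
13. p & ~s, w0
14. p, w0
15. ~s, w0
16. p, w1
17. p & ~s, w2
18. p, w2
19. ~s, w2
20. ~(p | (p & ~s)), w3
21. ~p, w3
22. ~(p & ~s), w3
23. p | (p & ~s), w3
24. s, w3
25. p & ~s, w3
26. p, w3
27. ~s, w3
Accessibility: w0Rw0, w0Rw1, w0Rw2, w0Rw3, w1Rw0, w1Rw1, w1Rw2, w1Rw3, w2Rw0, w2Rw1, w2Rw2, w2Rw3, w3Rw0, w3Rw1, w3Rw2, w3Rw3
Branch closes: p and ~p both at w3.
Every branch closes (one shown): valid in S5.

S5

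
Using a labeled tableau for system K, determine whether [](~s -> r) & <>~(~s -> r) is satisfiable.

No, unsatisfiable

1. [](~s -> r) & <>~(~s -> r), u
2. [](~s -> r), u   [&-rule on 1]
3. <>~(~s -> r), u   [&-rule on 1]
4. ~(~s -> r), v   [<>-rule on 3: fresh world v, uRv]
5. ~s, v   [~->-rule on 4]
6. ~r, v   [~->-rule on 4]
7. ~s -> r, v   [[]-rule on 2 via uRv]
8. r, v   [->-rule on 7 (branches; this branch)]
Accessibility: uRv
Branch closes: r and ~r both at v.
(One branch shown.) All branches close.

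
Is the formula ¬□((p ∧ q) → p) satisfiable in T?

No, unsatisfiable

1. ¬□((p ∧ q) → p), w0
2. ¬((p ∧ q) → p), w1
3. p ∧ q, w1
4. ¬p, w1
5. p, w1
6. q, w1
Accessibility: w0Rw0, w0Rw1, w1Rw1
Branch closes: p and ¬p both at w1.
(One branch shown.) All branches close.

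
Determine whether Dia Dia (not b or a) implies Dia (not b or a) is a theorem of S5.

Valid in S5

Tableau for the negation not (Dia Dia (not b or a) implies Dia (not b or a)):
1. not (Dia Dia (not b or a) implies Dia (not b or a)), w0
2. Dia Dia (not b or a), w0
3. not Dia (not b or a), w0
4. not (not b or a), w0
5. b, w0
6. not a, w0
7. Dia (not b or a), w1
8. not (not b or a), w1
9. b, w1
10. not a, w1
11. not b or a, w2
12. not (not b or a), w2
13. b, w2
14. not a, w2
15. a, w2
Accessibility: w0Rw0, w0Rw1, w0Rw2, w1Rw0, w1Rw1, w1Rw2, w2Rw0, w2Rw1, w2Rw2
Branch closes: a and not a both at w2.
All branches of the negation close; one closing branch shown above.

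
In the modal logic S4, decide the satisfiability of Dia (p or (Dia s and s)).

Satisfiable

1. Dia (p or (Dia s and s)), 0
2. p or (Dia s and s), 1
3. Dia s and s, 1
4. Dia s, 1
5. s, 1
6. s, 2
Accessibility: 0R0, 0R1, 0R2, 1R1, 1R2, 2R2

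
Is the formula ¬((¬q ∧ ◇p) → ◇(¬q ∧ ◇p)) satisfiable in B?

No, unsatisfiable

1. ¬((¬q ∧ ◇p) → ◇(¬q ∧ ◇p)), w0
2. ¬q ∧ ◇p, w0
3. ¬◇(¬q ∧ ◇p), w0
4. ¬q, w0
5. ◇p, w0
6. ¬(¬q ∧ ◇p), w0
7. ¬◇p, w0
8. ¬p, w0
9. p, w1
10. ¬(¬q ∧ ◇p), w1
11. ¬p, w1
Accessibility: w0Rw0, w0Rw1, w1Rw0, w1Rw1
Branch closes: p and ¬p both at w1.
Every branch closes; the branch above is one of them.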